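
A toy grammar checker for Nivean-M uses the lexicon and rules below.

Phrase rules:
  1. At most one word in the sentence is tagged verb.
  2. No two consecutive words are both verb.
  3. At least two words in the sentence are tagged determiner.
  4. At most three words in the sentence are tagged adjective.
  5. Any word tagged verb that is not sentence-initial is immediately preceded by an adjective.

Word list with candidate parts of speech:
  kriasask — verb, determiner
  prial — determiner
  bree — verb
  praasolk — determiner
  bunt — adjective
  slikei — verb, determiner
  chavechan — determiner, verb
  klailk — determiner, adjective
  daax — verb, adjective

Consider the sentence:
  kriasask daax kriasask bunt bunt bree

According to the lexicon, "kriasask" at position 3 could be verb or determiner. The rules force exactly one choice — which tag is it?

determiner

Candidates per position — 1:kriasask {verb,determiner}; 2:daax {verb,adjective}; 3:kriasask {verb,determiner}; 4:bunt {adjective}; 5:bunt {adjective}; 6:bree {verb}.
If word 1 were verb, no tagging could satisfy rule 1; so word 1 is determiner.
If word 2 were verb, no tagging could satisfy rule 1; so word 2 is adjective.
If word 3 were verb, no tagging could satisfy rule 1; so word 3 is determiner.
The unique satisfying tagging is: determiner adjective determiner adjective adjective verb.
Check: rule 1 satisfied; rule 2 satisfied; rule 3 satisfied; rule 4 satisfied; rule 5 satisfied.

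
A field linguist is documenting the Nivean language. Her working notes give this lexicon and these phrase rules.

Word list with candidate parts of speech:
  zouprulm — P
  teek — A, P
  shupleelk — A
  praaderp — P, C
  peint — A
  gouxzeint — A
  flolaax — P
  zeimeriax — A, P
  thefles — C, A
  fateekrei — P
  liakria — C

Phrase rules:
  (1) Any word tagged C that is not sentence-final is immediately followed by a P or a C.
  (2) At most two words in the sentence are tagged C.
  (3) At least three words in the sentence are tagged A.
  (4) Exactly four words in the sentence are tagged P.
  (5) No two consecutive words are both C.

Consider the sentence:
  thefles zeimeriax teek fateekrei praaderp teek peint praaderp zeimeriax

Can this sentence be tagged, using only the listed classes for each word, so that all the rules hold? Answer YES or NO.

Candidates per position — 1:thefles {C,A}; 2:zeimeriax {A,P}; 3:teek {A,P}; 4:fateekrei {P}; 5:praaderp {P,C}; 6:teek {A,P}; 7:peint {A}; 8:praaderp {P,C}; 9:zeimeriax {A,P}.
One satisfying assignment: A P A P P A A P A.
Rule-by-rule: rule 1 satisfied; rule 2 satisfied; rule 3 satisfied; rule 4 satisfied; rule 5 satisfied.

YES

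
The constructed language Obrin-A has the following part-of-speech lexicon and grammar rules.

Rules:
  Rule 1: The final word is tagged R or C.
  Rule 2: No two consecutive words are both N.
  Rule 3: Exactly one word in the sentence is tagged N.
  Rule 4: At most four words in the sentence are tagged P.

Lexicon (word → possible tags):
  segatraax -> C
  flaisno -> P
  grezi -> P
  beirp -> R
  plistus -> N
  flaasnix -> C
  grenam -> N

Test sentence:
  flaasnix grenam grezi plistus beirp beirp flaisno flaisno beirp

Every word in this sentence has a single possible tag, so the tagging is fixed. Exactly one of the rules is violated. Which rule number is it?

Fixed tagging: C N P N R R P P R.
Applying the rules: R1 ok, R2 ok, R3 fails, R4 ok.
Only rule 3 fails.

3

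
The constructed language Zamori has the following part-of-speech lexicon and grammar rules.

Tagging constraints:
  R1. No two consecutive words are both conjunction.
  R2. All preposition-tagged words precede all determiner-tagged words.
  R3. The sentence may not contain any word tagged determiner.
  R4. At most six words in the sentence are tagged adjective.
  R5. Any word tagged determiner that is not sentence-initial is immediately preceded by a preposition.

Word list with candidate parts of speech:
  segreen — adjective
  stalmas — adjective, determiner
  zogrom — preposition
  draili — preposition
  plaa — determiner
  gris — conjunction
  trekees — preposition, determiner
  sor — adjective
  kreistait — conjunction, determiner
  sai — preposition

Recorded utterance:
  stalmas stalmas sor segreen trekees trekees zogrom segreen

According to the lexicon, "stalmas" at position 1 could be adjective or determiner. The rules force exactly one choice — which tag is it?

Candidates per position — 1:stalmas {adjective,determiner}; 2:stalmas {adjective,determiner}; 3:sor {adjective}; 4:segreen {adjective}; 5:trekees {preposition,determiner}; 6:trekees {preposition,determiner}; 7:zogrom {preposition}; 8:segreen {adjective}.
Position 1: determiner is ruled out by rule 2; that leaves adjective.
Position 2: determiner is ruled out by rule 2; that leaves adjective.
Position 5: determiner is ruled out by rule 2; that leaves preposition.
Position 6: determiner is ruled out by rule 2; that leaves preposition.
The unique satisfying tagging is: adjective adjective adjective adjective preposition preposition preposition adjective.
Checking: rule 1 ok; rule 2 ok; rule 3 ok; rule 4 ok; rule 5 ok.

adjective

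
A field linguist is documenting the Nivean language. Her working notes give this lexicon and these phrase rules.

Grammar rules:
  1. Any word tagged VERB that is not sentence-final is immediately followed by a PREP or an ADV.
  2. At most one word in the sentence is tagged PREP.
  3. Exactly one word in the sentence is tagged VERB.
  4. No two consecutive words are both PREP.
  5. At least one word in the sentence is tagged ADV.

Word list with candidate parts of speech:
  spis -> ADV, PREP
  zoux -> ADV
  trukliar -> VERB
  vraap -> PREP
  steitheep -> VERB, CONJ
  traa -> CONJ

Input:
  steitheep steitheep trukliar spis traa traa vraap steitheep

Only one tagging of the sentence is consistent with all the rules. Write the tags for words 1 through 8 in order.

CONJ CONJ VERB ADV CONJ CONJ PREP CONJ

Candidates per position — 1:steitheep {VERB,CONJ}; 2:steitheep {VERB,CONJ}; 3:trukliar {VERB}; 4:spis {ADV,PREP}; 5:traa {CONJ}; 6:traa {CONJ}; 7:vraap {PREP}; 8:steitheep {VERB,CONJ}.
Position 1: tagging it VERB would leave rule 1 unsatisfiable, so it must be CONJ.
Position 2: tagging it VERB would leave rule 1 unsatisfiable, so it must be CONJ.
Position 4: tagging it PREP would leave rule 2 unsatisfiable, so it must be ADV.
Position 8: tagging it VERB would leave rule 3 unsatisfiable, so it must be CONJ.
So the tagging must be: CONJ CONJ VERB ADV CONJ CONJ PREP CONJ.
Verifying each rule — rule 1 holds; rule 2 holds; rule 3 holds; rule 4 holds; rule 5 holds.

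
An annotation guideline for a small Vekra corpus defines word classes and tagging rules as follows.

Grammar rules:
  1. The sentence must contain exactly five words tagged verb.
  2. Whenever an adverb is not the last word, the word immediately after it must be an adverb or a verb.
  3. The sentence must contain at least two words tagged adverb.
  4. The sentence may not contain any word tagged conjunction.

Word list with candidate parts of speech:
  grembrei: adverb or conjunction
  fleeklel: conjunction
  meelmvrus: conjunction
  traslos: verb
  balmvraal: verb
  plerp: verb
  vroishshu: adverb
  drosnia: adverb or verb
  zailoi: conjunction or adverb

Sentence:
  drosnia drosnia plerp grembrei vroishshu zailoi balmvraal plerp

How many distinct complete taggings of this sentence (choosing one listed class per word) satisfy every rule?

Candidates per position — 1:drosnia {adverb,verb}; 2:drosnia {adverb,verb}; 3:plerp {verb}; 4:grembrei {adverb,conjunction}; 5:vroishshu {adverb}; 6:zailoi {conjunction,adverb}; 7:balmvraal {verb}; 8:plerp {verb}.
There are 16 candidate sequences in total.
The sequences that satisfy every rule: verb verb verb adverb adverb adverb verb verb.
Count = 1.

1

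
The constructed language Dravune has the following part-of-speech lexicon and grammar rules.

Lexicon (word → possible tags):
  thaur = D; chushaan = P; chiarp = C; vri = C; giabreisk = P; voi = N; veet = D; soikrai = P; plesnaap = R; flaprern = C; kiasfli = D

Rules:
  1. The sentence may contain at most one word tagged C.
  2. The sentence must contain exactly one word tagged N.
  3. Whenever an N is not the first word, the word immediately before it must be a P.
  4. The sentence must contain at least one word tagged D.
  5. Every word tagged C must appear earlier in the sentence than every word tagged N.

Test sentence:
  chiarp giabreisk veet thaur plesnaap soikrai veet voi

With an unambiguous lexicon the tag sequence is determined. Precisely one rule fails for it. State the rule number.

3

Fixed tagging: C P D D R P D N.
Rule check: R1 ✓, R2 ✓, R3 ✗, R4 ✓, R5 ✓.
Only rule 3 fails.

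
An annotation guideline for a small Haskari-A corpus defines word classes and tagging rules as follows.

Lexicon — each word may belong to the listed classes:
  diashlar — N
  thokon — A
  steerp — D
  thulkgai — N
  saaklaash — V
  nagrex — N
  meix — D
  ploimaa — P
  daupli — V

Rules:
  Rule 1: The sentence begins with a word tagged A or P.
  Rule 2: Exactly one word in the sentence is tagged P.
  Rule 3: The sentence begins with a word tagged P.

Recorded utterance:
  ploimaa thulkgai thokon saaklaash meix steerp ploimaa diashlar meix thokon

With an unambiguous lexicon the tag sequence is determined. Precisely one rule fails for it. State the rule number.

2

Fixed tagging: P N A V D D P N D A.
Applying the rules: R1 ok, R2 fails, R3 ok.
Only rule 2 fails.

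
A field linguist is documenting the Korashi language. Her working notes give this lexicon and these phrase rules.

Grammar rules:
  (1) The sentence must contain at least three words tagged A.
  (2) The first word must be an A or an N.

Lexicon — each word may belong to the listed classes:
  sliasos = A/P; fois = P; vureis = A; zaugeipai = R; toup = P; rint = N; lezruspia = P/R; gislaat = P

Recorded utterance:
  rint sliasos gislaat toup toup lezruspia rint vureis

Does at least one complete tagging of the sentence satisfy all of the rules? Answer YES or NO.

NO

Candidates per position — 1:rint {N}; 2:sliasos {A,P}; 3:gislaat {P}; 4:toup {P}; 5:toup {P}; 6:lezruspia {P,R}; 7:rint {N}; 8:vureis {A}.
Rule 1 cannot be satisfied by any choice of tags from the lexicon.
So there is no consistent tagging.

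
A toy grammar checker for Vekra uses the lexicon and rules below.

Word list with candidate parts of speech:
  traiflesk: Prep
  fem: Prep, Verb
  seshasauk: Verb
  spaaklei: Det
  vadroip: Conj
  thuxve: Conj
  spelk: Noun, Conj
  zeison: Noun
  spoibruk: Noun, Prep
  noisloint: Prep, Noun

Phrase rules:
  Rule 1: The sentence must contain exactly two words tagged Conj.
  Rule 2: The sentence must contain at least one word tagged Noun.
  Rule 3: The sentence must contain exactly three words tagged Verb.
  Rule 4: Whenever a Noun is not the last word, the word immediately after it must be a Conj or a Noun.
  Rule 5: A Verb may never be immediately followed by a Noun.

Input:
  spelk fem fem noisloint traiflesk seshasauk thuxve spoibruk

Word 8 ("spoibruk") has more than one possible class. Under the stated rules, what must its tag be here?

Candidates per position — 1:spelk {Noun,Conj}; 2:fem {Prep,Verb}; 3:fem {Prep,Verb}; 4:noisloint {Prep,Noun}; 5:traiflesk {Prep}; 6:seshasauk {Verb}; 7:thuxve {Conj}; 8:spoibruk {Noun,Prep}.
Position 1: tagging it Noun would leave rule 1 unsatisfiable, so it must be Conj.
Position 2: tagging it Prep would leave rule 3 unsatisfiable, so it must be Verb.
Position 3: tagging it Prep would leave rule 3 unsatisfiable, so it must be Verb.
Position 4: tagging it Noun would leave rule 4 unsatisfiable, so it must be Prep.
Position 8: tagging it Prep would leave rule 2 unsatisfiable, so it must be Noun.
The unique satisfying tagging is: Conj Verb Verb Prep Prep Verb Conj Noun.
Check: rule 1 ✓; rule 2 ✓; rule 3 ✓; rule 4 ✓; rule 5 ✓.

Noun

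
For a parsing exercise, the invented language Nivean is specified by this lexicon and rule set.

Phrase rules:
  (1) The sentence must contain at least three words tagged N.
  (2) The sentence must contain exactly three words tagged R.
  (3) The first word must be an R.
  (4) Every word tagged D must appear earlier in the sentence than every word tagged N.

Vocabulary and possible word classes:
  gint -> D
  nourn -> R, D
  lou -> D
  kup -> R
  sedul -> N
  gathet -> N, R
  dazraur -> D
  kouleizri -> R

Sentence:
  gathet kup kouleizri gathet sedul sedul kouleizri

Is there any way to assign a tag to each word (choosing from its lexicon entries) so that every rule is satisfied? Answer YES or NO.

NO

Candidates per position — 1:gathet {N,R}; 2:kup {R}; 3:kouleizri {R}; 4:gathet {N,R}; 5:sedul {N}; 6:sedul {N}; 7:kouleizri {R}.
Every candidate sequence violates at least one rule; no consistent tagging exists.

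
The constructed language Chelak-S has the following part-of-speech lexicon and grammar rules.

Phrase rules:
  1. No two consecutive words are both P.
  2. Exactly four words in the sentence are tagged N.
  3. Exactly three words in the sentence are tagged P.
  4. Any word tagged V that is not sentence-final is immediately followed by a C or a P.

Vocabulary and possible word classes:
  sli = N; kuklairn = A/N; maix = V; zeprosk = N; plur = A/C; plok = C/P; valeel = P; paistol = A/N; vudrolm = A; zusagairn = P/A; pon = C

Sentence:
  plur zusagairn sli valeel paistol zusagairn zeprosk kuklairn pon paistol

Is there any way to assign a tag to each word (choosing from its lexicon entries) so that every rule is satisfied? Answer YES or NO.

YES

Candidates per position — 1:plur {A,C}; 2:zusagairn {P,A}; 3:sli {N}; 4:valeel {P}; 5:paistol {A,N}; 6:zusagairn {P,A}; 7:zeprosk {N}; 8:kuklairn {A,N}; 9:pon {C}; 10:paistol {A,N}.
One satisfying assignment: A P N P N P N A C N.
Verifying each rule — rule 1 holds; rule 2 holds; rule 3 holds; rule 4 holds.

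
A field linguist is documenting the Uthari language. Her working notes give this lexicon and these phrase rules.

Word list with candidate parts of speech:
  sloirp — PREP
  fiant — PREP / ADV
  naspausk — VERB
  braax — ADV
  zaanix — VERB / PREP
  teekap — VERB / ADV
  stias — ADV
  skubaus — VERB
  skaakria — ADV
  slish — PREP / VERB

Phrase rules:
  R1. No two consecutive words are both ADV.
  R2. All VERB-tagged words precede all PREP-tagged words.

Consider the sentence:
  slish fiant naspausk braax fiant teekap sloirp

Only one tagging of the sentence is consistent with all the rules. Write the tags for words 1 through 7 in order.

VERB ADV VERB ADV PREP ADV PREP

Candidates per position — 1:slish {PREP,VERB}; 2:fiant {PREP,ADV}; 3:naspausk {VERB}; 4:braax {ADV}; 5:fiant {PREP,ADV}; 6:teekap {VERB,ADV}; 7:sloirp {PREP}.
If word 1 were PREP, no tagging could satisfy rule 2; so word 1 is VERB.
If word 2 were PREP, no tagging could satisfy rule 2; so word 2 is ADV.
If word 5 were ADV, no tagging could satisfy rule 1; so word 5 is PREP.
If word 6 were VERB, no tagging could satisfy rule 2; so word 6 is ADV.
So the tagging must be: VERB ADV VERB ADV PREP ADV PREP.
Verifying each rule — rule 1 ✓; rule 2 ✓.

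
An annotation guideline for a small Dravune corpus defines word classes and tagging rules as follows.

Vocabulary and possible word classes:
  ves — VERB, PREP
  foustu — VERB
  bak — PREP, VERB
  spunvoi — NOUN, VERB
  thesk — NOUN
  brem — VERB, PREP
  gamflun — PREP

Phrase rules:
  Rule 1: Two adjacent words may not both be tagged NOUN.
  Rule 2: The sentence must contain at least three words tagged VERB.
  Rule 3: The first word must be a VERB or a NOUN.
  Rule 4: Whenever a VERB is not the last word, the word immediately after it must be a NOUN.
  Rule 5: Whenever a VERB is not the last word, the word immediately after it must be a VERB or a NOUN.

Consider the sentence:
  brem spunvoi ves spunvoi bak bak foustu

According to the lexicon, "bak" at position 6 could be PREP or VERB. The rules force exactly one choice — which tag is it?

PREP

Candidates per position — 1:brem {VERB,PREP}; 2:spunvoi {NOUN,VERB}; 3:ves {VERB,PREP}; 4:spunvoi {NOUN,VERB}; 5:bak {PREP,VERB}; 6:bak {PREP,VERB}; 7:foustu {VERB}.
Position 1: PREP is ruled out by rule 3; that leaves VERB.
Position 2: VERB is ruled out by rule 4; that leaves NOUN.
Position 4: VERB is ruled out by rule 4; that leaves NOUN.
Position 5: VERB is ruled out by rule 4; that leaves PREP.
Position 6: VERB is ruled out by rule 4; that leaves PREP.
Position 3: PREP is ruled out by rule 2; that leaves VERB.
So the tagging must be: VERB NOUN VERB NOUN PREP PREP VERB.
Checking: rule 1 satisfied; rule 2 satisfied; rule 3 satisfied; rule 4 satisfied; rule 5 satisfied.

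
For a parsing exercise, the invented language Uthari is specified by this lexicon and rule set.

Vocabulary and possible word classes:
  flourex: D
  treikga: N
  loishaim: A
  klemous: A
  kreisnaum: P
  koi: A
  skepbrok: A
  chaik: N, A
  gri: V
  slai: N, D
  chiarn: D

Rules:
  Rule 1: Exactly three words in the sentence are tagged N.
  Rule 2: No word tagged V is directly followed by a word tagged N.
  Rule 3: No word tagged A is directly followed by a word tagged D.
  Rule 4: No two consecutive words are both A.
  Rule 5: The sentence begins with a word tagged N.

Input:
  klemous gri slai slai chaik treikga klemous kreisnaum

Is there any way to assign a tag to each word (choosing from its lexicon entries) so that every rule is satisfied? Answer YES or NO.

Candidates per position — 1:klemous {A}; 2:gri {V}; 3:slai {N,D}; 4:slai {N,D}; 5:chaik {N,A}; 6:treikga {N}; 7:klemous {A}; 8:kreisnaum {P}.
Rule 5 cannot be satisfied by any choice of tags from the lexicon.
So there is no consistent tagging.

NO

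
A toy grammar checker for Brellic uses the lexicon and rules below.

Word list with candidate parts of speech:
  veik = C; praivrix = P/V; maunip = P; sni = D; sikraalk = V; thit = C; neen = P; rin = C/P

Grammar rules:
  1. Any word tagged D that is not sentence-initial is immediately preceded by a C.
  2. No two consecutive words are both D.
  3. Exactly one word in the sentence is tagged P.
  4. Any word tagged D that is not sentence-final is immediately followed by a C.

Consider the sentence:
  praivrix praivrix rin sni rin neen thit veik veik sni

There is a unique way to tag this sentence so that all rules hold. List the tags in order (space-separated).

V V C D C P C C C D

Candidates per position — 1:praivrix {P,V}; 2:praivrix {P,V}; 3:rin {C,P}; 4:sni {D}; 5:rin {C,P}; 6:neen {P}; 7:thit {C}; 8:veik {C}; 9:veik {C}; 10:sni {D}.
Position 1: tagging it P would leave rule 3 unsatisfiable, so it must be V.
Position 2: tagging it P would leave rule 3 unsatisfiable, so it must be V.
Position 3: tagging it P would leave rule 1 unsatisfiable, so it must be C.
Position 5: tagging it P would leave rule 3 unsatisfiable, so it must be C.
So the tagging must be: V V C D C P C C C D.
Check: rule 1 satisfied; rule 2 satisfied; rule 3 satisfied; rule 4 satisfied.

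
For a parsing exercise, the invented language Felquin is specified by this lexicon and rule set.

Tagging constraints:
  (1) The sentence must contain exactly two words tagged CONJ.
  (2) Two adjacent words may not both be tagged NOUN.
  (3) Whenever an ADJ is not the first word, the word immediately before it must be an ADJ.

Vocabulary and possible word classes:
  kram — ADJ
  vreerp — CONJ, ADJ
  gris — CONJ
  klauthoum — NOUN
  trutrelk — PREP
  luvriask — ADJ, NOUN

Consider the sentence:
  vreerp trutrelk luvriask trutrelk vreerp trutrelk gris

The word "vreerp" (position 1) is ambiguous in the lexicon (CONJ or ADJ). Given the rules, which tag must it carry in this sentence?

ADJ

Candidates per position — 1:vreerp {CONJ,ADJ}; 2:trutrelk {PREP}; 3:luvriask {ADJ,NOUN}; 4:trutrelk {PREP}; 5:vreerp {CONJ,ADJ}; 6:trutrelk {PREP}; 7:gris {CONJ}.
If word 3 were ADJ, no tagging could satisfy rule 3; so word 3 is NOUN.
If word 5 were ADJ, no tagging could satisfy rule 3; so word 5 is CONJ.
If word 1 were CONJ, no tagging could satisfy rule 1; so word 1 is ADJ.
The only consistent sequence is: ADJ PREP NOUN PREP CONJ PREP CONJ.
Checking: rule 1 ok; rule 2 ok; rule 3 ok.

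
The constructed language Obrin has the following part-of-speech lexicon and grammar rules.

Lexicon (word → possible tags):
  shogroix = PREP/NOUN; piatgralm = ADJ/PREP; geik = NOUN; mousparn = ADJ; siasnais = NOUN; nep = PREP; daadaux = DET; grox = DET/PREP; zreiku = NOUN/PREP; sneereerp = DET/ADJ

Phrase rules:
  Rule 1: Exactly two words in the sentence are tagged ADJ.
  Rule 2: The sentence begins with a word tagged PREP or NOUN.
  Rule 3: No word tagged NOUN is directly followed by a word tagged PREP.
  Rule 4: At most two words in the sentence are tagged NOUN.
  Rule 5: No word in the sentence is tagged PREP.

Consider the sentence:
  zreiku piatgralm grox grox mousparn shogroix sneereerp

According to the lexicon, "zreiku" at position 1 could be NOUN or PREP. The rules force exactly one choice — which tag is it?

Candidates per position — 1:zreiku {NOUN,PREP}; 2:piatgralm {ADJ,PREP}; 3:grox {DET,PREP}; 4:grox {DET,PREP}; 5:mousparn {ADJ}; 6:shogroix {PREP,NOUN}; 7:sneereerp {DET,ADJ}.
Position 1: PREP is ruled out by rule 5; that leaves NOUN.
Position 2: PREP is ruled out by rule 3; that leaves ADJ.
Position 3: PREP is ruled out by rule 5; that leaves DET.
Position 4: PREP is ruled out by rule 5; that leaves DET.
Position 6: PREP is ruled out by rule 5; that leaves NOUN.
Position 7: ADJ is ruled out by rule 1; that leaves DET.
That leaves exactly one tagging: NOUN ADJ DET DET ADJ NOUN DET.
Check: rule 1 ✓; rule 2 ✓; rule 3 ✓; rule 4 ✓; rule 5 ✓.

NOUN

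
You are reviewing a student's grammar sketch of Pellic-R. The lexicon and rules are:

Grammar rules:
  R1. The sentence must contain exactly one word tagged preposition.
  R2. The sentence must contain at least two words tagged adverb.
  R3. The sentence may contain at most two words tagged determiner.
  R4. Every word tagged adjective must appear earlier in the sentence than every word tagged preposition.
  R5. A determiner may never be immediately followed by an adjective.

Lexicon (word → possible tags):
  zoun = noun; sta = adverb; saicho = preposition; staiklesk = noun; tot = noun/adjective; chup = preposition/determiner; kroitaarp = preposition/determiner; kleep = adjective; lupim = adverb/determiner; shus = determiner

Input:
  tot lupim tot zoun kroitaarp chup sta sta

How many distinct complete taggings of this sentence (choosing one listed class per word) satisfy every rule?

12

Candidates per position — 1:tot {noun,adjective}; 2:lupim {adverb,determiner}; 3:tot {noun,adjective}; 4:zoun {noun}; 5:kroitaarp {preposition,determiner}; 6:chup {preposition,determiner}; 7:sta {adverb}; 8:sta {adverb}.
There are 32 candidate sequences in total.
Checking each against the rules leaves 12 sequences.
Count = 12.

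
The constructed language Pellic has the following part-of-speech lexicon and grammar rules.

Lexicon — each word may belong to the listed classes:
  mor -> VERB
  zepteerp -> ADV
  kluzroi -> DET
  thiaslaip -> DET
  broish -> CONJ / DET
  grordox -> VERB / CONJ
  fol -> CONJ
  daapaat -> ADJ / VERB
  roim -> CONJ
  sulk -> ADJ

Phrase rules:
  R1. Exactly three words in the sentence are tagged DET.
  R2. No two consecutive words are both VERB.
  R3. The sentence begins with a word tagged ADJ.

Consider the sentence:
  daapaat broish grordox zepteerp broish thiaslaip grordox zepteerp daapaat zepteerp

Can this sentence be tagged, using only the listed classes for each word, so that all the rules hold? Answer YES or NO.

YES

Candidates per position — 1:daapaat {ADJ,VERB}; 2:broish {CONJ,DET}; 3:grordox {VERB,CONJ}; 4:zepteerp {ADV}; 5:broish {CONJ,DET}; 6:thiaslaip {DET}; 7:grordox {VERB,CONJ}; 8:zepteerp {ADV}; 9:daapaat {ADJ,VERB}; 10:zepteerp {ADV}.
One satisfying assignment: ADJ DET CONJ ADV DET DET VERB ADV VERB ADV.
Check: rule 1 ✓; rule 2 ✓; rule 3 ✓.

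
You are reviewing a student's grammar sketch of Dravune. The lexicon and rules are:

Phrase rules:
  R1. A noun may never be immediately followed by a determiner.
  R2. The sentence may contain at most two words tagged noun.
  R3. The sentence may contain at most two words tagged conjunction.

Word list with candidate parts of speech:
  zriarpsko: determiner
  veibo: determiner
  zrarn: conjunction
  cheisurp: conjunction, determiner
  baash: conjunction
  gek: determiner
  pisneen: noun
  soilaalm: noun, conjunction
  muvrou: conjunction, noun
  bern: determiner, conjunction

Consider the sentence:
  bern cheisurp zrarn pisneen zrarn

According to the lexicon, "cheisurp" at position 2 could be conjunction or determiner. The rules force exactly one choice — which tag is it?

determiner

Candidates per position — 1:bern {determiner,conjunction}; 2:cheisurp {conjunction,determiner}; 3:zrarn {conjunction}; 4:pisneen {noun}; 5:zrarn {conjunction}.
Position 1: tagging it conjunction would leave rule 3 unsatisfiable, so it must be determiner.
Position 2: tagging it conjunction would leave rule 3 unsatisfiable, so it must be determiner.
That leaves exactly one tagging: determiner determiner conjunction noun conjunction.
Rule-by-rule: rule 1 satisfied; rule 2 satisfied; rule 3 satisfied.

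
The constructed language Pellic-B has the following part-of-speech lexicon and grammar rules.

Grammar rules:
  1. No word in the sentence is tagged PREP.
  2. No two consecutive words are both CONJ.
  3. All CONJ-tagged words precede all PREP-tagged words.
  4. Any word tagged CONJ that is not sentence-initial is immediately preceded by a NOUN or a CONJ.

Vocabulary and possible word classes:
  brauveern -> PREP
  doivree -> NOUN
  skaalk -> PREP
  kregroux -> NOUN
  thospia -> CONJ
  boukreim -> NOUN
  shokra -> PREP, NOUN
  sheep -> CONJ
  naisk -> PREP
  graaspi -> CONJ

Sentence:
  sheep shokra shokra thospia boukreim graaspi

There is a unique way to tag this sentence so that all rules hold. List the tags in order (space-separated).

Candidates per position — 1:sheep {CONJ}; 2:shokra {PREP,NOUN}; 3:shokra {PREP,NOUN}; 4:thospia {CONJ}; 5:boukreim {NOUN}; 6:graaspi {CONJ}.
At position 2, choosing PREP makes rule 1 impossible to satisfy; hence NOUN.
At position 3, choosing PREP makes rule 1 impossible to satisfy; hence NOUN.
The unique satisfying tagging is: CONJ NOUN NOUN CONJ NOUN CONJ.
Verifying each rule — rule 1 ok; rule 2 ok; rule 3 ok; rule 4 ok.

CONJ NOUN NOUN CONJ NOUN CONJ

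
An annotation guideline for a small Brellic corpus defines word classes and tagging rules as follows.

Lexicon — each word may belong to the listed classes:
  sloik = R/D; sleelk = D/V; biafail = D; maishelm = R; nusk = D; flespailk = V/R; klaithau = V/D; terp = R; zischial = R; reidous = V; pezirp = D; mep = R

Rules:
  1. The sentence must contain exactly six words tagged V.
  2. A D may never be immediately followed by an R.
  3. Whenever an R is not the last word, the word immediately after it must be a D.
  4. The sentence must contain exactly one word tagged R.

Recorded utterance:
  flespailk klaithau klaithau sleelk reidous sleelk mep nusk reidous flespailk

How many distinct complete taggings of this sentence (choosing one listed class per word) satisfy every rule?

3

Candidates per position — 1:flespailk {V,R}; 2:klaithau {V,D}; 3:klaithau {V,D}; 4:sleelk {D,V}; 5:reidous {V}; 6:sleelk {D,V}; 7:mep {R}; 8:nusk {D}; 9:reidous {V}; 10:flespailk {V,R}.
There are 64 candidate sequences in total.
The sequences that satisfy every rule: V V D D V V R D V V; V D V D V V R D V V; V D D V V V R D V V.
Count = 3.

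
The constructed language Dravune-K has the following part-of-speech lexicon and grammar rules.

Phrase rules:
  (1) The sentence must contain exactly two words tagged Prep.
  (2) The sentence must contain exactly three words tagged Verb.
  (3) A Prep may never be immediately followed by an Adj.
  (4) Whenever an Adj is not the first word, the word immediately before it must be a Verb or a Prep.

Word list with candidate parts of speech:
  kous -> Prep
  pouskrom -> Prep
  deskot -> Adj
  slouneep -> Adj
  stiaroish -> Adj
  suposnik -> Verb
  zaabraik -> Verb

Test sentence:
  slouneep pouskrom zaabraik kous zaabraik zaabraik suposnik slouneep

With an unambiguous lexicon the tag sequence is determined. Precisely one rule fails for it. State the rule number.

2

Fixed tagging: Adj Prep Verb Prep Verb Verb Verb Adj.
Rule check: R1 pass, R2 fail, R3 pass, R4 pass.
Only rule 2 fails.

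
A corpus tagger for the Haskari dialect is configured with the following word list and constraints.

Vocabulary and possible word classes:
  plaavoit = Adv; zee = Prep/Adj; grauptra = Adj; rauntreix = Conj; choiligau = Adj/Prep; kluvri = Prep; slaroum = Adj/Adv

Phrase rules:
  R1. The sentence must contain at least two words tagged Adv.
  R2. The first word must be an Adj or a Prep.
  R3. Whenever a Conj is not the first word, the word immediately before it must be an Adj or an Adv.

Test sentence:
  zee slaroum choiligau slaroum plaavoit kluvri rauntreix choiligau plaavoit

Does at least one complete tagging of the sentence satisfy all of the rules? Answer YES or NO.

Candidates per position — 1:zee {Prep,Adj}; 2:slaroum {Adj,Adv}; 3:choiligau {Adj,Prep}; 4:slaroum {Adj,Adv}; 5:plaavoit {Adv}; 6:kluvri {Prep}; 7:rauntreix {Conj}; 8:choiligau {Adj,Prep}; 9:plaavoit {Adv}.
Rule 3 cannot be satisfied by any choice of tags from the lexicon.
So there is no consistent tagging.

NO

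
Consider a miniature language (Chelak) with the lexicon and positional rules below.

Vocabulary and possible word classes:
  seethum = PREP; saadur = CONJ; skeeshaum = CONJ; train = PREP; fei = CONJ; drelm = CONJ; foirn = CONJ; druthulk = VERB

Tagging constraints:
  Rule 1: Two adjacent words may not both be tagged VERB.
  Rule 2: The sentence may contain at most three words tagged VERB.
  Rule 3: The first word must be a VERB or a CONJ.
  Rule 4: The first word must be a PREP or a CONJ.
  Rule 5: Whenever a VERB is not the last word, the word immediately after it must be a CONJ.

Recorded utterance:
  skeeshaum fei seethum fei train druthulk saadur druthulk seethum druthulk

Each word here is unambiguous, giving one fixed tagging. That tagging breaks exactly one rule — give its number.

Fixed tagging: CONJ CONJ PREP CONJ PREP VERB CONJ VERB PREP VERB.
Applying the rules: R1 pass, R2 pass, R3 pass, R4 pass, R5 fail.
Only rule 5 fails.

5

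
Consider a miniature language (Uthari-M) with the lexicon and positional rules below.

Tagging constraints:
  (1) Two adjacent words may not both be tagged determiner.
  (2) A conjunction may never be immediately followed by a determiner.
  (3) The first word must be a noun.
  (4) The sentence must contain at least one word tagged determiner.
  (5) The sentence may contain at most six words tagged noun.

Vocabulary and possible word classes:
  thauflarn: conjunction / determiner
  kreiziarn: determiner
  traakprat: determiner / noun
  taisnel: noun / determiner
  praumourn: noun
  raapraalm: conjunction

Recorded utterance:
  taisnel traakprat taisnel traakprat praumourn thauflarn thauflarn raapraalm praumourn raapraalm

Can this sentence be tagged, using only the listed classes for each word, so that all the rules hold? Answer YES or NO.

Candidates per position — 1:taisnel {noun,determiner}; 2:traakprat {determiner,noun}; 3:taisnel {noun,determiner}; 4:traakprat {determiner,noun}; 5:praumourn {noun}; 6:thauflarn {conjunction,determiner}; 7:thauflarn {conjunction,determiner}; 8:raapraalm {conjunction}; 9:praumourn {noun}; 10:raapraalm {conjunction}.
One satisfying assignment: noun noun noun noun noun determiner conjunction conjunction noun conjunction.
Verifying each rule — rule 1 ok; rule 2 ok; rule 3 ok; rule 4 ok; rule 5 ok.

YES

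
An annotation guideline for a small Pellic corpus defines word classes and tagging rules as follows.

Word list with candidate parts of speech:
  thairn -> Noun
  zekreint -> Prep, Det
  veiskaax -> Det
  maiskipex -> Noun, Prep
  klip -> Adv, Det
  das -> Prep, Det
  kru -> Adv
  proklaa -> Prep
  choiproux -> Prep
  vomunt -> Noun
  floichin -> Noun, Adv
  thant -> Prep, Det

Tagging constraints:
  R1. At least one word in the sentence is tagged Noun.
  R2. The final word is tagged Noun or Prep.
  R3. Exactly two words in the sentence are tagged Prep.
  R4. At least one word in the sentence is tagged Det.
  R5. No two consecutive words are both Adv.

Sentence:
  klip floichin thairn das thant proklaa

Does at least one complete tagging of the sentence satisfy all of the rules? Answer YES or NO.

Candidates per position — 1:klip {Adv,Det}; 2:floichin {Noun,Adv}; 3:thairn {Noun}; 4:das {Prep,Det}; 5:thant {Prep,Det}; 6:proklaa {Prep}.
One satisfying assignment: Det Noun Noun Det Prep Prep.
Verifying each rule — rule 1 ok; rule 2 ok; rule 3 ok; rule 4 ok; rule 5 ok.

YES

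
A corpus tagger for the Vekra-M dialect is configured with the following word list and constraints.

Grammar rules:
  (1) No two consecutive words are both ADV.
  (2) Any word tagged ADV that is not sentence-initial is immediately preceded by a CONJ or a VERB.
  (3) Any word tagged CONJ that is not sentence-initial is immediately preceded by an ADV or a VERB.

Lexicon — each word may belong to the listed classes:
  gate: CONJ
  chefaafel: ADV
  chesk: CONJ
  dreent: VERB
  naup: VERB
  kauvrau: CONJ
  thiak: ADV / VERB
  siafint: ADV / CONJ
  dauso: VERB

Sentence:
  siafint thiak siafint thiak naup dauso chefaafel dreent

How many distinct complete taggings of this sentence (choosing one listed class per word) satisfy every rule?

8

Candidates per position — 1:siafint {ADV,CONJ}; 2:thiak {ADV,VERB}; 3:siafint {ADV,CONJ}; 4:thiak {ADV,VERB}; 5:naup {VERB}; 6:dauso {VERB}; 7:chefaafel {ADV}; 8:dreent {VERB}.
There are 16 candidate sequences in total.
Checking each against the rules leaves 8 sequences.
Count = 8.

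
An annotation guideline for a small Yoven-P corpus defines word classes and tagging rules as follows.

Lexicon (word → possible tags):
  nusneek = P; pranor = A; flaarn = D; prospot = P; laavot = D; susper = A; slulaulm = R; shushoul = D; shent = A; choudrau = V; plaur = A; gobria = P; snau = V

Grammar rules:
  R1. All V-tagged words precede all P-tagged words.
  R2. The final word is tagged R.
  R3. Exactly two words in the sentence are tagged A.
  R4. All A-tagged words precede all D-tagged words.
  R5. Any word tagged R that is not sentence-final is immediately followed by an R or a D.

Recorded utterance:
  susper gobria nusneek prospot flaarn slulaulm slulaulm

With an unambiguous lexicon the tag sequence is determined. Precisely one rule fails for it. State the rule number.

3

Fixed tagging: A P P P D R R.
Rule check: R1 pass, R2 pass, R3 fail, R4 pass, R5 pass.
Only rule 3 fails.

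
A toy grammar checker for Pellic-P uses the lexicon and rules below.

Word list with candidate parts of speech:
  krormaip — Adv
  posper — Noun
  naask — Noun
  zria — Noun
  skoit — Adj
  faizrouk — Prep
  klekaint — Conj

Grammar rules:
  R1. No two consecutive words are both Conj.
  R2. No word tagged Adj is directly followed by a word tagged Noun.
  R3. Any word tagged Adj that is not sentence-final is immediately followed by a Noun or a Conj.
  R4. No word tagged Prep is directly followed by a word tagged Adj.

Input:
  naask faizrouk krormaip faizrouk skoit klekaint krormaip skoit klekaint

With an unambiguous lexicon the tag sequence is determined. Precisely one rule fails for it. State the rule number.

Fixed tagging: Noun Prep Adv Prep Adj Conj Adv Adj Conj.
Checking each rule: R1 ok, R2 ok, R3 ok, R4 fails.
Only rule 4 fails.

4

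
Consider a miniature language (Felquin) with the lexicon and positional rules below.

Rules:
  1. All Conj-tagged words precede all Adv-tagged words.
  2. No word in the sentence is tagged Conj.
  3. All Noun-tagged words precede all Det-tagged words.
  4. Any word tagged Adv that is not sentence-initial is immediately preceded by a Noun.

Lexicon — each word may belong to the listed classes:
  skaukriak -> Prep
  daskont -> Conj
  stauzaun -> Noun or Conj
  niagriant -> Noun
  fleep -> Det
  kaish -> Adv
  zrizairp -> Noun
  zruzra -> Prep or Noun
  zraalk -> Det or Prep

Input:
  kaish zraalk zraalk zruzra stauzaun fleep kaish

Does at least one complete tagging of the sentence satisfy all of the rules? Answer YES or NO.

Candidates per position — 1:kaish {Adv}; 2:zraalk {Det,Prep}; 3:zraalk {Det,Prep}; 4:zruzra {Prep,Noun}; 5:stauzaun {Noun,Conj}; 6:fleep {Det}; 7:kaish {Adv}.
Rule 4 cannot be satisfied by any choice of tags from the lexicon.
So there is no consistent tagging.

NO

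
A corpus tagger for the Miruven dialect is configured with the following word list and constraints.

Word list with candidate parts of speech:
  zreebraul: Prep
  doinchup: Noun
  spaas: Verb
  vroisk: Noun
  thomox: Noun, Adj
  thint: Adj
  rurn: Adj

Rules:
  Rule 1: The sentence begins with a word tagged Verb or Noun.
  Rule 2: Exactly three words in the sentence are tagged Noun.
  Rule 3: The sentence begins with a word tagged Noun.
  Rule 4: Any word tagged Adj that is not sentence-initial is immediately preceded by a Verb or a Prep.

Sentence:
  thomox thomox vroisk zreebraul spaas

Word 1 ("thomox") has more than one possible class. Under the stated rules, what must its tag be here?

Candidates per position — 1:thomox {Noun,Adj}; 2:thomox {Noun,Adj}; 3:vroisk {Noun}; 4:zreebraul {Prep}; 5:spaas {Verb}.
Word 1 cannot be Adj — rule 1 would then fail for every completion. It is Noun.
Word 2 cannot be Adj — rule 2 would then fail for every completion. It is Noun.
That leaves exactly one tagging: Noun Noun Noun Prep Verb.
Checking: rule 1 ✓; rule 2 ✓; rule 3 ✓; rule 4 ✓.

Noun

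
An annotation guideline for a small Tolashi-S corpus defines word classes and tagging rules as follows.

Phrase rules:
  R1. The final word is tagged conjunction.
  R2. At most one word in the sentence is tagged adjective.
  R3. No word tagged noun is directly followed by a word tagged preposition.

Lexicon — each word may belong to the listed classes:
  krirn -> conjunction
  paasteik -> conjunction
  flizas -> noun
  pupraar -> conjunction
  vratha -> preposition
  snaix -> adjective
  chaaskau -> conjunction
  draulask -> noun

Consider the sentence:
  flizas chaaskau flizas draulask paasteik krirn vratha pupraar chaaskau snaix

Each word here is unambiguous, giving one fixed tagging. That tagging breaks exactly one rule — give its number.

Fixed tagging: noun conjunction noun noun conjunction conjunction preposition conjunction conjunction adjective.
Rule check: R1 violated, R2 holds, R3 holds.
Only rule 1 fails.

1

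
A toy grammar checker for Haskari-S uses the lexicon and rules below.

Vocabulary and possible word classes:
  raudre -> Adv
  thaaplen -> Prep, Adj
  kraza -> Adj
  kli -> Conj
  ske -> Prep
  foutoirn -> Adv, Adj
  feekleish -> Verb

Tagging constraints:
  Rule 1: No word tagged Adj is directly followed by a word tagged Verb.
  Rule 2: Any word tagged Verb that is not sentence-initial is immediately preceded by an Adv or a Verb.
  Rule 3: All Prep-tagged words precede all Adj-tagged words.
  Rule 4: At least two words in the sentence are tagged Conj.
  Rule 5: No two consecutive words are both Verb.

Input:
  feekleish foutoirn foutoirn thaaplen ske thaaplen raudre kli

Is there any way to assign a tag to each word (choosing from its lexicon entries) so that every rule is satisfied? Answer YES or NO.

Candidates per position — 1:feekleish {Verb}; 2:foutoirn {Adv,Adj}; 3:foutoirn {Adv,Adj}; 4:thaaplen {Prep,Adj}; 5:ske {Prep}; 6:thaaplen {Prep,Adj}; 7:raudre {Adv}; 8:kli {Conj}.
Rule 4 cannot be satisfied by any choice of tags from the lexicon.
So there is no consistent tagging.

NO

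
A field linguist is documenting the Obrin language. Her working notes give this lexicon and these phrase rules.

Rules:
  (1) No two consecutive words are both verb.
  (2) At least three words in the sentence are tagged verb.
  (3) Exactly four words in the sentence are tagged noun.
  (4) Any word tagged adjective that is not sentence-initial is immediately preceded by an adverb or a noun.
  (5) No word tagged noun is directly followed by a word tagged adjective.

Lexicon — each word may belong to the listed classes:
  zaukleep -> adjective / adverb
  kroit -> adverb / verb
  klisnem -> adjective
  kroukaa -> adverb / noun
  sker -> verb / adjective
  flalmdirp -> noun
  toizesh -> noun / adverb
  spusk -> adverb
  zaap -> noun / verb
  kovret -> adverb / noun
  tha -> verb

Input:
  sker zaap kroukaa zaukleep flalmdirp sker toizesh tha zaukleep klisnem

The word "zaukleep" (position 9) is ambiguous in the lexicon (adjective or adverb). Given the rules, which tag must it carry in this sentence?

adverb

Candidates per position — 1:sker {verb,adjective}; 2:zaap {noun,verb}; 3:kroukaa {adverb,noun}; 4:zaukleep {adjective,adverb}; 5:flalmdirp {noun}; 6:sker {verb,adjective}; 7:toizesh {noun,adverb}; 8:tha {verb}; 9:zaukleep {adjective,adverb}; 10:klisnem {adjective}.
Position 2: verb is ruled out by rule 3; that leaves noun.
Position 3: adverb is ruled out by rule 3; that leaves noun.
Position 4: adjective is ruled out by rule 5; that leaves adverb.
Position 6: adjective is ruled out by rule 2; that leaves verb.
Position 7: adverb is ruled out by rule 3; that leaves noun.
Position 9: adjective is ruled out by rule 4; that leaves adverb.
Position 1: adjective is ruled out by rule 2; that leaves verb.
The unique satisfying tagging is: verb noun noun adverb noun verb noun verb adverb adjective.
Check: rule 1 satisfied; rule 2 satisfied; rule 3 satisfied; rule 4 satisfied; rule 5 satisfied.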